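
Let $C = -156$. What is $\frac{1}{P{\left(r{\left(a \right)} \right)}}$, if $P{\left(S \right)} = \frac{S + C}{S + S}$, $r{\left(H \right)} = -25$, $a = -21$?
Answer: $\frac{50}{181} \approx 0.27624$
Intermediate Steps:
$P{\left(S \right)} = \frac{-156 + S}{2 S}$ ($P{\left(S \right)} = \frac{S - 156}{S + S} = \frac{-156 + S}{2 S}$)
$\frac{1}{P{\left(r{\left(a \right)} \right)}} = \frac{1}{\frac{1}{2} \frac{1}{-25} \left(-156 - 25\right)} = \frac{1}{\frac{1}{2} \left(- \frac{1}{25}\right) \left(-181\right)} = \frac{1}{\frac{181}{50}} = \frac{50}{181}$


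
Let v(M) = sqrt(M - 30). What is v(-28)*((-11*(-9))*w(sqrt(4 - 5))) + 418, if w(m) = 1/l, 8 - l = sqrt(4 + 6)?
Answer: 418 + 11*I*sqrt(145)/3 + 44*I*sqrt(58)/3 ≈ 418.0 + 155.85*I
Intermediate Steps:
l = 8 - sqrt(10) (l = 8 - sqrt(4 + 6) = 8 - sqrt(10) ≈ 4.8377)
w(m) = 1/(8 - sqrt(10))
v(M) = sqrt(-30 + M)
v(-28)*((-11*(-9))*w(sqrt(4 - 5))) + 418 = sqrt(-30 - 28)*((-11*(-9))*(4/27 + sqrt(10)/54)) + 418 = sqrt(-58)*(99*(4/27 + sqrt(10)/54)) + 418 = (I*sqrt(58))*(44/3 + 11*sqrt(10)/6) + 418 = I*sqrt(58)*(44/3 + 11*sqrt(10)/6) + 418 = 418 + I*sqrt(58)*(44/3 + 11*sqrt(10)/6)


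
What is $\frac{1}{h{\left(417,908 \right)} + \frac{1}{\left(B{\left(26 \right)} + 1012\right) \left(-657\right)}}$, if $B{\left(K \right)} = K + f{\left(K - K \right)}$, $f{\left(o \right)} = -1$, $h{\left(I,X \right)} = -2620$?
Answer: $- \frac{681309}{1785029581} \approx -0.00038168$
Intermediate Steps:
$B{\left(K \right)} = -1 + K$ ($B{\left(K \right)} = K - 1 = -1 + K$)
$\frac{1}{h{\left(417,908 \right)} + \frac{1}{\left(B{\left(26 \right)} + 1012\right) \left(-657\right)}} = \frac{1}{-2620 + \frac{1}{\left(\left(-1 + 26\right) + 1012\right) \left(-657\right)}} = \frac{1}{-2620 + \frac{1}{\left(25 + 1012\right) \left(-657\right)}} = \frac{1}{-2620 + \frac{1}{1037 \left(-657\right)}} = \frac{1}{-2620 + \frac{1}{-681309}} = \frac{1}{-2620 - \frac{1}{681309}} = \frac{1}{- \frac{1785029581}{681309}} = - \frac{681309}{1785029581}$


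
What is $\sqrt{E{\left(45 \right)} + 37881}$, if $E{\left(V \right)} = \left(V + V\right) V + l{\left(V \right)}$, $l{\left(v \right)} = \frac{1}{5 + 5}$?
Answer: $\frac{\sqrt{4193110}}{10} \approx 204.77$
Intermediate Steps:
$l{\left(v \right)} = \frac{1}{10}$
$E{\left(V \right)} = \frac{1}{10} + 2 V^{2}$ ($E{\left(V \right)} = \left(V + V\right) V + \frac{1}{10} = 2 V V + \frac{1}{10} = 2 V^{2} + \frac{1}{10} = \frac{1}{10} + 2 V^{2}$)
$\sqrt{E{\left(45 \right)} + 37881} = \sqrt{\left(\frac{1}{10} + 2 \cdot 45^{2}\right) + 37881} = \sqrt{\left(\frac{1}{10} + 2 \cdot 2025\right) + 37881} = \sqrt{\left(\frac{1}{10} + 4050\right) + 37881} = \sqrt{\frac{40501}{10} + 37881} = \sqrt{\frac{419311}{10}} = \frac{\sqrt{4193110}}{10}$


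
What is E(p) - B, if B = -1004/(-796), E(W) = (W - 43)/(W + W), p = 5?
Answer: -5036/995 ≈ -5.0613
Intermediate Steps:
E(W) = (-43 + W)/(2*W) (E(W) = (-43 + W)/((2*W)) = (-43 + W)*(1/(2*W)) = (-43 + W)/(2*W))
B = 251/199 (B = -1004*(-1/796) = 251/199 ≈ 1.2613)
E(p) - B = (½)*(-43 + 5)/5 - 1*251/199 = (½)*(⅕)*(-38) - 251/199 = -19/5 - 251/199 = -5036/995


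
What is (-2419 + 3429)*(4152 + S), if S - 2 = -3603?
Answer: 556510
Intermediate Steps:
S = -3601 (S = 2 - 3603 = -3601)
(-2419 + 3429)*(4152 + S) = (-2419 + 3429)*(4152 - 3601) = 1010*551 = 556510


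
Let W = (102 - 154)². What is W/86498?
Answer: 1352/43249 ≈ 0.031261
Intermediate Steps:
W = 2704 (W = (-52)² = 2704)
W/86498 = 2704/86498 = 2704*(1/86498) = 1352/43249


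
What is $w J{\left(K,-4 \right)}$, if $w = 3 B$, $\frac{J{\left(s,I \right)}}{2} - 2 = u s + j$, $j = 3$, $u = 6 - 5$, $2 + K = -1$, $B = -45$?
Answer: $-540$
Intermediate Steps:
$K = -3$ ($K = -2 - 1 = -3$)
$u = 1$
$J{\left(s,I \right)} = 10 + 2 s$ ($J{\left(s,I \right)} = 4 + 2 \left(1 s + 3\right) = 4 + 2 \left(s + 3\right) = 4 + 2 \left(3 + s\right) = 4 + \left(6 + 2 s\right) = 10 + 2 s$)
$w = -135$ ($w = 3 \left(-45\right) = -135$)
$w J{\left(K,-4 \right)} = - 135 \left(10 + 2 \left(-3\right)\right) = - 135 \left(10 - 6\right) = \left(-135\right) 4 = -540$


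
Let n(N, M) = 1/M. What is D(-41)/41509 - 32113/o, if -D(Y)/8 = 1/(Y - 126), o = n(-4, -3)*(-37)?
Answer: -667822236721/256484111 ≈ -2603.8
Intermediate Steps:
o = 37/3 (o = -37/(-3) = -1/3*(-37) = 37/3 ≈ 12.333)
D(Y) = -8/(-126 + Y) (D(Y) = -8/(Y - 126) = -8/(-126 + Y))
D(-41)/41509 - 32113/o = -8/(-126 - 41)/41509 - 32113/37/3 = -8/(-167)*(1/41509) - 32113*3/37 = -8*(-1/167)*(1/41509) - 96339/37 = (8/167)*(1/41509) - 96339/37 = 8/6932003 - 96339/37 = -667822236721/256484111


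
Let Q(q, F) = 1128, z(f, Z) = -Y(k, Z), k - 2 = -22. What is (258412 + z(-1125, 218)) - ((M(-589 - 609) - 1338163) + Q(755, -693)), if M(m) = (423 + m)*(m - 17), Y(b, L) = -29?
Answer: 653851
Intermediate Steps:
k = -20 (k = 2 - 22 = -20)
z(f, Z) = 29 (z(f, Z) = -1*(-29) = 29)
M(m) = (-17 + m)*(423 + m) (M(m) = (423 + m)*(-17 + m) = (-17 + m)*(423 + m))
(258412 + z(-1125, 218)) - ((M(-589 - 609) - 1338163) + Q(755, -693)) = (258412 + 29) - (((-7191 + (-589 - 609)² + 406*(-589 - 609)) - 1338163) + 1128) = 258441 - (((-7191 + (-1198)² + 406*(-1198)) - 1338163) + 1128) = 258441 - (((-7191 + 1435204 - 486388) - 1338163) + 1128) = 258441 - ((941625 - 1338163) + 1128) = 258441 - (-396538 + 1128) = 258441 - 1*(-395410) = 258441 + 395410 = 653851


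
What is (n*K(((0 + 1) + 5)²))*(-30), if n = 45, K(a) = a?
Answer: -48600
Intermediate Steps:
(n*K(((0 + 1) + 5)²))*(-30) = (45*((0 + 1) + 5)²)*(-30) = (45*(1 + 5)²)*(-30) = (45*6²)*(-30) = (45*36)*(-30) = 1620*(-30) = -48600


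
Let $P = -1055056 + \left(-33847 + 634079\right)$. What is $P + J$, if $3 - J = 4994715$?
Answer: $-5449536$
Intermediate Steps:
$J = -4994712$ ($J = 3 - 4994715 = -4994712$)
$P = -454824$ ($P = -1055056 + 600232 = -454824$)
$P + J = -454824 - 4994712 = -5449536$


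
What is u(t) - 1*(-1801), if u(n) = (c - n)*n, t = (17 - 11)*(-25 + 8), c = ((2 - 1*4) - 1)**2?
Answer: -9521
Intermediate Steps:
c = 9 (c = ((2 - 4) - 1)**2 = (-2 - 1)**2 = (-3)**2 = 9)
t = -102 (t = 6*(-17) = -102)
u(n) = n*(9 - n) (u(n) = (9 - n)*n = n*(9 - n))
u(t) - 1*(-1801) = -102*(9 - 1*(-102)) - 1*(-1801) = -102*(9 + 102) + 1801 = -102*111 + 1801 = -11322 + 1801 = -9521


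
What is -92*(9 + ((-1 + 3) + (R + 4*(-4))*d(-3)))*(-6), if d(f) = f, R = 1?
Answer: 30912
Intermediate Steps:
-92*(9 + ((-1 + 3) + (R + 4*(-4))*d(-3)))*(-6) = -92*(9 + ((-1 + 3) + (1 + 4*(-4))*(-3)))*(-6) = -92*(9 + (2 + (1 - 16)*(-3)))*(-6) = -92*(9 + (2 - 15*(-3)))*(-6) = -92*(9 + (2 + 45))*(-6) = -92*(9 + 47)*(-6) = -5152*(-6) = -92*(-336) = 30912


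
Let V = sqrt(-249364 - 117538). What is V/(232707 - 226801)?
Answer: I*sqrt(366902)/5906 ≈ 0.10256*I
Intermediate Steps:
V = I*sqrt(366902) (V = sqrt(-366902) = I*sqrt(366902) ≈ 605.72*I)
V/(232707 - 226801) = (I*sqrt(366902))/(232707 - 226801) = (I*sqrt(366902))/5906 = (I*sqrt(366902))*(1/5906) = I*sqrt(366902)/5906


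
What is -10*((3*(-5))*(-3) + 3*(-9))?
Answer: -180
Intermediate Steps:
-10*((3*(-5))*(-3) + 3*(-9)) = -10*(-15*(-3) - 27) = -10*(45 - 27) = -10*18 = -180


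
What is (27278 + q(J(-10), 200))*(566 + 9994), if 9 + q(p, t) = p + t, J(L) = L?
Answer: 289967040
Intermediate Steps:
q(p, t) = -9 + p + t (q(p, t) = -9 + (p + t) = -9 + p + t)
(27278 + q(J(-10), 200))*(566 + 9994) = (27278 + (-9 - 10 + 200))*(566 + 9994) = (27278 + 181)*10560 = 27459*10560 = 289967040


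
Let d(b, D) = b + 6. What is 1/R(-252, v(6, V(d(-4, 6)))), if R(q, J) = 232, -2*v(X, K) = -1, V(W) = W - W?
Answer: 1/232 ≈ 0.0043103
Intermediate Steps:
d(b, D) = 6 + b
V(W) = 0
v(X, K) = ½ (v(X, K) = -½*(-1) = ½)
1/R(-252, v(6, V(d(-4, 6)))) = 1/232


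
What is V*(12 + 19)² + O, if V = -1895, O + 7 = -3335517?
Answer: -5156619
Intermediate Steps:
O = -3335524 (O = -7 - 3335517 = -3335524)
V*(12 + 19)² + O = -1895*(12 + 19)² - 3335524 = -1895*31² - 3335524 = -1895*961 - 3335524 = -1821095 - 3335524 = -5156619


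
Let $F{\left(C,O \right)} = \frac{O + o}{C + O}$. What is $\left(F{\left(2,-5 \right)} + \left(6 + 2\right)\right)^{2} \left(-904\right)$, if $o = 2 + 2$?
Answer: $- \frac{565000}{9} \approx -62778.0$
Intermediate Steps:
$o = 4$
$F{\left(C,O \right)} = \frac{4 + O}{C + O}$ ($F{\left(C,O \right)} = \frac{O + 4}{C + O} = \frac{4 + O}{C + O}$)
$\left(F{\left(2,-5 \right)} + \left(6 + 2\right)\right)^{2} \left(-904\right) = \left(\frac{4 - 5}{2 - 5} + \left(6 + 2\right)\right)^{2} \left(-904\right) = \left(\frac{1}{-3} \left(-1\right) + 8\right)^{2} \left(-904\right) = \left(\left(- \frac{1}{3}\right) \left(-1\right) + 8\right)^{2} \left(-904\right) = \left(\frac{1}{3} + 8\right)^{2} \left(-904\right) = \left(\frac{25}{3}\right)^{2} \left(-904\right) = \frac{625}{9} \left(-904\right) = - \frac{565000}{9}$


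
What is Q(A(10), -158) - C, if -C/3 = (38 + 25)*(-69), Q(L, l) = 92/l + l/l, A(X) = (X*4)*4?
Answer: -1030206/79 ≈ -13041.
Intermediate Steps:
A(X) = 16*X (A(X) = (4*X)*4 = 16*X)
Q(L, l) = 1 + 92/l (Q(L, l) = 92/l + 1 = 1 + 92/l)
C = 13041 (C = -3*(38 + 25)*(-69) = -189*(-69) = -3*(-4347) = 13041)
Q(A(10), -158) - C = (92 - 158)/(-158) - 1*13041 = -1/158*(-66) - 13041 = 33/79 - 13041 = -1030206/79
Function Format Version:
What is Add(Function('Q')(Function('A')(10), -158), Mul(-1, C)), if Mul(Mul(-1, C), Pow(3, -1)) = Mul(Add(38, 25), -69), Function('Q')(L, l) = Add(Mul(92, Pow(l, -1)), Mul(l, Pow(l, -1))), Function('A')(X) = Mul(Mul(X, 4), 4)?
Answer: Rational(-1030206, 79) ≈ -13041.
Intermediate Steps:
Function('A')(X) = Mul(16, X) (Function('A')(X) = Mul(Mul(4, X), 4) = Mul(16, X))
Function('Q')(L, l) = Add(1, Mul(92, Pow(l, -1))) (Function('Q')(L, l) = Add(Mul(92, Pow(l, -1)), 1) = Add(1, Mul(92, Pow(l, -1))))
C = 13041 (C = Mul(-3, Mul(Add(38, 25), -69)) = Mul(-3, Mul(63, -69)) = Mul(-3, -4347) = 13041)
Add(Function('Q')(Function('A')(10), -158), Mul(-1, C)) = Add(Mul(Pow(-158, -1), Add(92, -158)), Mul(-1, 13041)) = Add(Mul(Rational(-1, 158), -66), -13041) = Add(Rational(33, 79), -13041) = Rational(-1030206, 79)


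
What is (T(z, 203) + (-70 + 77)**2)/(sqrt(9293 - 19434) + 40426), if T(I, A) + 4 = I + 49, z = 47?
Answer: 5700066/1634271617 - 141*I*sqrt(10141)/1634271617 ≈ 0.0034878 - 8.6883e-6*I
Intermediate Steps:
T(I, A) = 45 + I (T(I, A) = -4 + (I + 49) = -4 + (49 + I) = 45 + I)
(T(z, 203) + (-70 + 77)**2)/(sqrt(9293 - 19434) + 40426) = ((45 + 47) + (-70 + 77)**2)/(sqrt(9293 - 19434) + 40426) = (92 + 7**2)/(sqrt(-10141) + 40426) = (92 + 49)/(I*sqrt(10141) + 40426) = 141/(40426 + I*sqrt(10141))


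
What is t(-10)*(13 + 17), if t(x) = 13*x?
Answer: -3900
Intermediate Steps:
t(-10)*(13 + 17) = (13*(-10))*(13 + 17) = -130*30 = -3900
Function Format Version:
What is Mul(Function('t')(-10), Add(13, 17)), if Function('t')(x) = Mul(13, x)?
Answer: -3900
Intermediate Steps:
Mul(Function('t')(-10), Add(13, 17)) = Mul(Mul(13, -10), Add(13, 17)) = Mul(-130, 30) = -3900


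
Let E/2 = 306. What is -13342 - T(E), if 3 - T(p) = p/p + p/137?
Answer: -1827516/137 ≈ -13340.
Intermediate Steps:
E = 612 (E = 2*306 = 612)
T(p) = 2 - p/137 (T(p) = 3 - (p/p + p/137) = 3 - (1 + p*(1/137)) = 3 - (1 + p/137) = 3 + (-1 - p/137) = 2 - p/137)
-13342 - T(E) = -13342 - (2 - 1/137*612) = -13342 - (2 - 612/137) = -13342 - 1*(-338/137) = -13342 + 338/137 = -1827516/137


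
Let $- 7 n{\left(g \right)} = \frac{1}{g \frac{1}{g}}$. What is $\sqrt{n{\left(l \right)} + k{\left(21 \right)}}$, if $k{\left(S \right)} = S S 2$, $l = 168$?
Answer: $\frac{\sqrt{43211}}{7} \approx 29.696$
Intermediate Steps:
$n{\left(g \right)} = - \frac{1}{7}$ ($n{\left(g \right)} = - \frac{1}{7 \frac{g}{g}} = - \frac{1}{7 \cdot 1} = \left(- \frac{1}{7}\right) 1 = - \frac{1}{7}$)
$k{\left(S \right)} = 2 S^{2}$ ($k{\left(S \right)} = S^{2} \cdot 2 = 2 S^{2}$)
$\sqrt{n{\left(l \right)} + k{\left(21 \right)}} = \sqrt{- \frac{1}{7} + 2 \cdot 21^{2}} = \sqrt{- \frac{1}{7} + 2 \cdot 441} = \sqrt{- \frac{1}{7} + 882} = \sqrt{\frac{6173}{7}} = \frac{\sqrt{43211}}{7}$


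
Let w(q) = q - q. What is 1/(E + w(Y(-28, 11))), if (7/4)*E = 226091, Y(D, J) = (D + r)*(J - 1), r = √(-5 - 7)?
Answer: 7/904364 ≈ 7.7403e-6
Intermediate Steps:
r = 2*I*√3 (r = √(-12) = 2*I*√3 ≈ 3.4641*I)
Y(D, J) = (-1 + J)*(D + 2*I*√3) (Y(D, J) = (D + 2*I*√3)*(J - 1) = (D + 2*I*√3)*(-1 + J) = (-1 + J)*(D + 2*I*√3))
w(q) = 0
E = 904364/7 (E = (4/7)*226091 = 904364/7 ≈ 1.2919e+5)
1/(E + w(Y(-28, 11))) = 1/(904364/7 + 0) = 1/(904364/7) = 7/904364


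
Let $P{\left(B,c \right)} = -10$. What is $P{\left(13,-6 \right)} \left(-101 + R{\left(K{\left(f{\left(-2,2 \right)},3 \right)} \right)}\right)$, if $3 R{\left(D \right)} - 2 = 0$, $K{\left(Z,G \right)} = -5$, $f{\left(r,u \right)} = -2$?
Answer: $\frac{3010}{3} \approx 1003.3$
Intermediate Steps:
$R{\left(D \right)} = \frac{2}{3}$ ($R{\left(D \right)} = \frac{2}{3} + \frac{1}{3} \cdot 0 = \frac{2}{3} + 0 = \frac{2}{3}$)
$P{\left(13,-6 \right)} \left(-101 + R{\left(K{\left(f{\left(-2,2 \right)},3 \right)} \right)}\right) = - 10 \left(-101 + \frac{2}{3}\right) = \left(-10\right) \left(- \frac{301}{3}\right) = \frac{3010}{3}$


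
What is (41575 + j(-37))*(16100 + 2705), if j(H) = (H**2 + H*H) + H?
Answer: 832610180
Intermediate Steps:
j(H) = H + 2*H**2 (j(H) = (H**2 + H**2) + H = 2*H**2 + H = H + 2*H**2)
(41575 + j(-37))*(16100 + 2705) = (41575 - 37*(1 + 2*(-37)))*(16100 + 2705) = (41575 - 37*(1 - 74))*18805 = (41575 - 37*(-73))*18805 = (41575 + 2701)*18805 = 44276*18805 = 832610180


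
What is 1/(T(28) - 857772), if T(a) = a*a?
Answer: -1/856988 ≈ -1.1669e-6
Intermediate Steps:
T(a) = a²
1/(T(28) - 857772) = 1/(28² - 857772) = 1/(784 - 857772) = 1/(-856988) = -1/856988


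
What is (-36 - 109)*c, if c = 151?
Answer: -21895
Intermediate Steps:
(-36 - 109)*c = (-36 - 109)*151 = -145*151 = -21895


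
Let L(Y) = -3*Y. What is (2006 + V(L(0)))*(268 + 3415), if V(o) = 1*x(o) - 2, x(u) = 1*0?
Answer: 7380732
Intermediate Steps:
x(u) = 0
V(o) = -2 (V(o) = 1*0 - 2 = 0 - 2 = -2)
(2006 + V(L(0)))*(268 + 3415) = (2006 - 2)*(268 + 3415) = 2004*3683 = 7380732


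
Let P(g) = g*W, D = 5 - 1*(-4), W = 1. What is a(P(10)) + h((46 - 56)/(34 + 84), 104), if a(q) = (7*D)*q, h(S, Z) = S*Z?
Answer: 36650/59 ≈ 621.19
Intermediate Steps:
D = 9 (D = 5 + 4 = 9)
P(g) = g (P(g) = g*1 = g)
a(q) = 63*q (a(q) = (7*9)*q = 63*q)
a(P(10)) + h((46 - 56)/(34 + 84), 104) = 63*10 + ((46 - 56)/(34 + 84))*104 = 630 - 10/118*104 = 630 - 10*1/118*104 = 630 - 5/59*104 = 630 - 520/59 = 36650/59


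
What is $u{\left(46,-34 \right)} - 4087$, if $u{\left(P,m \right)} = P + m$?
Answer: $-4075$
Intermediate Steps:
$u{\left(46,-34 \right)} - 4087 = \left(46 - 34\right) - 4087 = 12 - 4087 = -4075$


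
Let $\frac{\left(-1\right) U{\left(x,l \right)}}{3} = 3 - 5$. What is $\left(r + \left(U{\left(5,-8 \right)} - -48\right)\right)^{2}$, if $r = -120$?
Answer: $4356$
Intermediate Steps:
$U{\left(x,l \right)} = 6$ ($U{\left(x,l \right)} = - 3 \left(3 - 5\right) = \left(-3\right) \left(-2\right) = 6$)
$\left(r + \left(U{\left(5,-8 \right)} - -48\right)\right)^{2} = \left(-120 + \left(6 - -48\right)\right)^{2} = \left(-120 + \left(6 + 48\right)\right)^{2} = \left(-120 + 54\right)^{2} = \left(-66\right)^{2} = 4356$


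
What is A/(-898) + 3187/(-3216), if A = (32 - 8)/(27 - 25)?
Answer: -1450259/1443984 ≈ -1.0043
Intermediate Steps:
A = 12 (A = 24/2 = (½)*24 = 12)
A/(-898) + 3187/(-3216) = 12/(-898) + 3187/(-3216) = 12*(-1/898) + 3187*(-1/3216) = -6/449 - 3187/3216 = -1450259/1443984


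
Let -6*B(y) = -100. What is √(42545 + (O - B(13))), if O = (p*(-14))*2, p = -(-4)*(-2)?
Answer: √384771/3 ≈ 206.77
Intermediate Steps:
B(y) = 50/3 (B(y) = -⅙*(-100) = 50/3)
p = -8 (p = -4*2 = -8)
O = 224 (O = -8*(-14)*2 = 112*2 = 224)
√(42545 + (O - B(13))) = √(42545 + (224 - 1*50/3)) = √(42545 + (224 - 50/3)) = √(42545 + 622/3) = √(128257/3) = √384771/3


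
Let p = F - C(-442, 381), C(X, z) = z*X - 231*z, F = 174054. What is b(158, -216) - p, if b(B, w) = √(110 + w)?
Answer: -430467 + I*√106 ≈ -4.3047e+5 + 10.296*I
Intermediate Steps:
C(X, z) = -231*z + X*z (C(X, z) = X*z - 231*z = -231*z + X*z)
p = 430467 (p = 174054 - 381*(-231 - 442) = 174054 - 381*(-673) = 174054 - 1*(-256413) = 174054 + 256413 = 430467)
b(158, -216) - p = √(110 - 216) - 1*430467 = √(-106) - 430467 = I*√106 - 430467 = -430467 + I*√106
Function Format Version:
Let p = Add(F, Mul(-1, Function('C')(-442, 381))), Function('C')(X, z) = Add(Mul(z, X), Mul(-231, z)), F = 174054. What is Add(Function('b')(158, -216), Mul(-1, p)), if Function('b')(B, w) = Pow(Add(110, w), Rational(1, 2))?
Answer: Add(-430467, Mul(I, Pow(106, Rational(1, 2)))) ≈ Add(-4.3047e+5, Mul(10.296, I))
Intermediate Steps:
Function('C')(X, z) = Add(Mul(-231, z), Mul(X, z)) (Function('C')(X, z) = Add(Mul(X, z), Mul(-231, z)) = Add(Mul(-231, z), Mul(X, z)))
p = 430467 (p = Add(174054, Mul(-1, Mul(381, Add(-231, -442)))) = Add(174054, Mul(-1, Mul(381, -673))) = Add(174054, Mul(-1, -256413)) = Add(174054, 256413) = 430467)
Add(Function('b')(158, -216), Mul(-1, p)) = Add(Pow(Add(110, -216), Rational(1, 2)), Mul(-1, 430467)) = Add(Pow(-106, Rational(1, 2)), -430467) = Add(Mul(I, Pow(106, Rational(1, 2))), -430467) = Add(-430467, Mul(I, Pow(106, Rational(1, 2))))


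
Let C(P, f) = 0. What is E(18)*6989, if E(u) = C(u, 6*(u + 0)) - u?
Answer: -125802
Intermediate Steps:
E(u) = -u (E(u) = 0 - u = -u)
E(18)*6989 = -1*18*6989 = -18*6989 = -125802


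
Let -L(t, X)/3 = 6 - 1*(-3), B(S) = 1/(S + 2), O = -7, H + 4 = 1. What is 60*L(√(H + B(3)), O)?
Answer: -1620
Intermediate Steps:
H = -3 (H = -4 + 1 = -3)
B(S) = 1/(2 + S)
L(t, X) = -27 (L(t, X) = -3*(6 - 1*(-3)) = -3*(6 + 3) = -3*9 = -27)
60*L(√(H + B(3)), O) = 60*(-27) = -1620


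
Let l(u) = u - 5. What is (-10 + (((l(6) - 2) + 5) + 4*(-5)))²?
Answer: 676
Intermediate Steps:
l(u) = -5 + u
(-10 + (((l(6) - 2) + 5) + 4*(-5)))² = (-10 + ((((-5 + 6) - 2) + 5) + 4*(-5)))² = (-10 + (((1 - 2) + 5) - 20))² = (-10 + ((-1 + 5) - 20))² = (-10 + (4 - 20))² = (-10 - 16)² = (-26)² = 676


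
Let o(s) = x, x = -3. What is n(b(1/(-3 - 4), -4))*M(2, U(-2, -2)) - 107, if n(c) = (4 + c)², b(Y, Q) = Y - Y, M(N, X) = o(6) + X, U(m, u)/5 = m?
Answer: -315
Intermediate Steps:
U(m, u) = 5*m
o(s) = -3
M(N, X) = -3 + X
b(Y, Q) = 0
n(b(1/(-3 - 4), -4))*M(2, U(-2, -2)) - 107 = (4 + 0)²*(-3 + 5*(-2)) - 107 = 4²*(-3 - 10) - 107 = 16*(-13) - 107 = -208 - 107 = -315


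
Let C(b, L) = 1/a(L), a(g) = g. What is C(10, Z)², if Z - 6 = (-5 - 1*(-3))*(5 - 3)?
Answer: ¼ ≈ 0.25000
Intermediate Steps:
Z = 2 (Z = 6 + (-5 - 1*(-3))*(5 - 3) = 6 + (-5 + 3)*2 = 6 - 2*2 = 6 - 4 = 2)
C(b, L) = 1/L
C(10, Z)² = (1/2)² = (½)² = ¼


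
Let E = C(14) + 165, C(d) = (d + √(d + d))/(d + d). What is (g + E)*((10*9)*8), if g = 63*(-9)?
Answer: -289080 + 360*√7/7 ≈ -2.8894e+5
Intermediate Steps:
C(d) = (d + √2*√d)/(2*d) (C(d) = (d + √(2*d))/((2*d)) = (d + √2*√d)*(1/(2*d)) = (d + √2*√d)/(2*d))
g = -567
E = 331/2 + √7/14 (E = (½ + √2/(2*√14)) + 165 = (½ + √2*(√14/14)/2) + 165 = (½ + √7/14) + 165 = 331/2 + √7/14 ≈ 165.69)
(g + E)*((10*9)*8) = (-567 + (331/2 + √7/14))*((10*9)*8) = (-803/2 + √7/14)*(90*8) = (-803/2 + √7/14)*720 = -289080 + 360*√7/7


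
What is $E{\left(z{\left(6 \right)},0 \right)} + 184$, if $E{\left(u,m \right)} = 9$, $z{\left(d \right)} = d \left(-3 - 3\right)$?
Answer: $193$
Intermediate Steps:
$z{\left(d \right)} = - 6 d$ ($z{\left(d \right)} = d \left(-6\right) = - 6 d$)
$E{\left(z{\left(6 \right)},0 \right)} + 184 = 9 + 184 = 193$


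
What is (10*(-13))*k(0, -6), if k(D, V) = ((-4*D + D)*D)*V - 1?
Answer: 130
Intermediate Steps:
k(D, V) = -1 - 3*V*D**2 (k(D, V) = ((-3*D)*D)*V - 1 = (-3*D**2)*V - 1 = -3*V*D**2 - 1 = -1 - 3*V*D**2)
(10*(-13))*k(0, -6) = (10*(-13))*(-1 - 3*(-6)*0**2) = -130*(-1 - 3*(-6)*0) = -130*(-1 + 0) = -130*(-1) = 130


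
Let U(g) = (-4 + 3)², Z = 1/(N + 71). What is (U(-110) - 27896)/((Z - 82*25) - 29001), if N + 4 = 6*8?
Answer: 3207925/3570864 ≈ 0.89836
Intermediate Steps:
N = 44 (N = -4 + 6*8 = -4 + 48 = 44)
Z = 1/115 (Z = 1/(44 + 71) = 1/115 ≈ 0.0086956)
U(g) = 1 (U(g) = (-1)² = 1)
(U(-110) - 27896)/((Z - 82*25) - 29001) = (1 - 27896)/((1/115 - 82*25) - 29001) = -27895/((1/115 - 2050) - 29001) = -27895/(-235749/115 - 29001) = -27895/(-3570864/115) = -27895*(-115/3570864) = 3207925/3570864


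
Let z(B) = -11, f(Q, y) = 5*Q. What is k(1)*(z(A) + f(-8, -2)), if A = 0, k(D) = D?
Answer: -51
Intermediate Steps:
k(1)*(z(A) + f(-8, -2)) = 1*(-11 + 5*(-8)) = 1*(-11 - 40) = 1*(-51) = -51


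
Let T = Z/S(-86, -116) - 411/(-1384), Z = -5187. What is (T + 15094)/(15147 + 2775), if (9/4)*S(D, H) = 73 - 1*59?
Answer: 9868385/12402024 ≈ 0.79571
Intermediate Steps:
S(D, H) = 56/9 (S(D, H) = 4*(73 - 1*59)/9 = 4*(73 - 59)/9 = (4/9)*14 = 56/9)
T = -576663/692 (T = -5187/56/9 - 411/(-1384) = -5187*9/56 - 411*(-1/1384) = -6669/8 + 411/1384 = -576663/692 ≈ -833.33)
(T + 15094)/(15147 + 2775) = (-576663/692 + 15094)/(15147 + 2775) = (9868385/692)/17922 = (9868385/692)*(1/17922) = 9868385/12402024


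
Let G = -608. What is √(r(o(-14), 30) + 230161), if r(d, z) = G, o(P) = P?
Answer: √229553 ≈ 479.12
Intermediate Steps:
r(d, z) = -608
√(r(o(-14), 30) + 230161) = √(-608 + 230161) = √229553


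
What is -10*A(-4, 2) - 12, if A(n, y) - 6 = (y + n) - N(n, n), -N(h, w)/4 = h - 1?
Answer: 148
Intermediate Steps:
N(h, w) = 4 - 4*h (N(h, w) = -4*(h - 1) = -4*(-1 + h) = 4 - 4*h)
A(n, y) = 2 + y + 5*n (A(n, y) = 6 + ((y + n) - (4 - 4*n)) = 6 + ((n + y) + (-4 + 4*n)) = 6 + (-4 + y + 5*n) = 2 + y + 5*n)
-10*A(-4, 2) - 12 = -10*(2 + 2 + 5*(-4)) - 12 = -10*(2 + 2 - 20) - 12 = -10*(-16) - 12 = 160 - 12 = 148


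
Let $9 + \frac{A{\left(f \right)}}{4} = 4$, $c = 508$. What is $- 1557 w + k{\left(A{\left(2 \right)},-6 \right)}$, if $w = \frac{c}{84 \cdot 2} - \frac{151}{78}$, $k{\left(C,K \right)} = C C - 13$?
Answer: $- \frac{118926}{91} \approx -1306.9$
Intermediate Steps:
$A{\left(f \right)} = -20$ ($A{\left(f \right)} = -36 + 4 \cdot 4 = -36 + 16 = -20$)
$k{\left(C,K \right)} = -13 + C^{2}$ ($k{\left(C,K \right)} = C^{2} - 13 = -13 + C^{2}$)
$w = \frac{99}{91}$ ($w = \frac{508}{84 \cdot 2} - \frac{151}{78} = \frac{508}{168} - \frac{151}{78} = 508 \cdot \frac{1}{168} - \frac{151}{78} = \frac{127}{42} - \frac{151}{78} = \frac{99}{91} \approx 1.0879$)
$- 1557 w + k{\left(A{\left(2 \right)},-6 \right)} = \left(-1557\right) \frac{99}{91} - \left(13 - \left(-20\right)^{2}\right) = - \frac{154143}{91} + \left(-13 + 400\right) = - \frac{154143}{91} + 387 = - \frac{118926}{91}$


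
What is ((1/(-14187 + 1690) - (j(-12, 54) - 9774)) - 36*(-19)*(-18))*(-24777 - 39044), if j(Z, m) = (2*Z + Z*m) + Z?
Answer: 1478696766419/12497 ≈ 1.1832e+8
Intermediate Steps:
j(Z, m) = 3*Z + Z*m
((1/(-14187 + 1690) - (j(-12, 54) - 9774)) - 36*(-19)*(-18))*(-24777 - 39044) = ((1/(-14187 + 1690) - (-12*(3 + 54) - 9774)) - 36*(-19)*(-18))*(-24777 - 39044) = ((1/(-12497) - (-12*57 - 9774)) + 684*(-18))*(-63821) = ((-1/12497 - (-684 - 9774)) - 12312)*(-63821) = ((-1/12497 - 1*(-10458)) - 12312)*(-63821) = ((-1/12497 + 10458) - 12312)*(-63821) = (130693625/12497 - 12312)*(-63821) = -23169439/12497*(-63821) = 1478696766419/12497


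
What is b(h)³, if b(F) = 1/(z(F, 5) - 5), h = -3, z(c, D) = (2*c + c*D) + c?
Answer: -1/24389 ≈ -4.1002e-5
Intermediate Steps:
z(c, D) = 3*c + D*c (z(c, D) = (2*c + D*c) + c = 3*c + D*c)
b(F) = 1/(-5 + 8*F) (b(F) = 1/(F*(3 + 5) - 5) = 1/(F*8 - 5) = 1/(8*F - 5) = 1/(-5 + 8*F))
b(h)³ = (1/(-5 + 8*(-3)))³ = (1/(-5 - 24))³ = (1/(-29))³ = (-1/29)³ = -1/24389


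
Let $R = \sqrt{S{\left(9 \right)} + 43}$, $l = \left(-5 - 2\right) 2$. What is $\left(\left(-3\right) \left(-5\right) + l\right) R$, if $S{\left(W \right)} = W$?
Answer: $2 \sqrt{13} \approx 7.2111$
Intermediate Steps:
$l = -14$ ($l = \left(-5 - 2\right) 2 = \left(-7\right) 2 = -14$)
$R = 2 \sqrt{13}$ ($R = \sqrt{9 + 43} = \sqrt{52} = 2 \sqrt{13} \approx 7.2111$)
$\left(\left(-3\right) \left(-5\right) + l\right) R = \left(\left(-3\right) \left(-5\right) - 14\right) 2 \sqrt{13} = \left(15 - 14\right) 2 \sqrt{13} = 1 \cdot 2 \sqrt{13} = 2 \sqrt{13}$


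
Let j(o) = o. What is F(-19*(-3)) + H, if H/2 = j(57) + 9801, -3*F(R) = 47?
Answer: 59101/3 ≈ 19700.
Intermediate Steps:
F(R) = -47/3 (F(R) = -⅓*47 = -47/3)
H = 19716 (H = 2*(57 + 9801) = 2*9858 = 19716)
F(-19*(-3)) + H = -47/3 + 19716 = 59101/3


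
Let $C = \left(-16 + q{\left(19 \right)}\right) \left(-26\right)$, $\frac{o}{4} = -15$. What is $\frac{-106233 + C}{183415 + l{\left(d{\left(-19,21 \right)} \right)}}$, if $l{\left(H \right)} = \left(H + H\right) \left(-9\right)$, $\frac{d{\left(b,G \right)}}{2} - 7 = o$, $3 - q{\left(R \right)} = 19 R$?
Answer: $- \frac{96509}{185323} \approx -0.52076$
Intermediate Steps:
$q{\left(R \right)} = 3 - 19 R$
$o = -60$ ($o = 4 \left(-15\right) = -60$)
$d{\left(b,G \right)} = -106$ ($d{\left(b,G \right)} = 14 + 2 \left(-60\right) = 14 - 120 = -106$)
$C = 9724$ ($C = \left(-16 + \left(3 - 361\right)\right) \left(-26\right) = \left(-16 - 358\right) \left(-26\right) = \left(-374\right) \left(-26\right) = 9724$)
$l{\left(H \right)} = - 18 H$ ($l{\left(H \right)} = 2 H \left(-9\right) = - 18 H$)
$\frac{-106233 + C}{183415 + l{\left(d{\left(-19,21 \right)} \right)}} = \frac{-106233 + 9724}{183415 - -1908} = - \frac{96509}{183415 + 1908} = - \frac{96509}{185323}$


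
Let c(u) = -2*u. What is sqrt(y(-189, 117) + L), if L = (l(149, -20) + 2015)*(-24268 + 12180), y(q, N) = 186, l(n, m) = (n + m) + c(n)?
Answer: I*sqrt(22314262) ≈ 4723.8*I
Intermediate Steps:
l(n, m) = m - n (l(n, m) = (n + m) - 2*n = (m + n) - 2*n = m - n)
L = -22314448 (L = ((-20 - 1*149) + 2015)*(-24268 + 12180) = ((-20 - 149) + 2015)*(-12088) = (-169 + 2015)*(-12088) = 1846*(-12088) = -22314448)
sqrt(y(-189, 117) + L) = sqrt(186 - 22314448) = sqrt(-22314262) = I*sqrt(22314262)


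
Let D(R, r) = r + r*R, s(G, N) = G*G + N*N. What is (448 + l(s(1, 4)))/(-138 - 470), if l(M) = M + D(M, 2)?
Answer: -501/608 ≈ -0.82401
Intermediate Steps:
s(G, N) = G² + N²
D(R, r) = r + R*r
l(M) = 2 + 3*M (l(M) = M + 2*(1 + M) = M + (2 + 2*M) = 2 + 3*M)
(448 + l(s(1, 4)))/(-138 - 470) = (448 + (2 + 3*(1² + 4²)))/(-138 - 470) = (448 + (2 + 3*(1 + 16)))/(-608) = (448 + (2 + 3*17))*(-1/608) = (448 + (2 + 51))*(-1/608) = (448 + 53)*(-1/608) = 501*(-1/608) = -501/608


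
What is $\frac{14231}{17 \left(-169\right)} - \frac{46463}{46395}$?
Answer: $- \frac{793735444}{133292835} \approx -5.9548$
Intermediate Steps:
$\frac{14231}{17 \left(-169\right)} - \frac{46463}{46395} = \frac{14231}{-2873} - \frac{46463}{46395} = 14231 \left(- \frac{1}{2873}\right) - \frac{46463}{46395} = - \frac{14231}{2873} - \frac{46463}{46395} = - \frac{793735444}{133292835}$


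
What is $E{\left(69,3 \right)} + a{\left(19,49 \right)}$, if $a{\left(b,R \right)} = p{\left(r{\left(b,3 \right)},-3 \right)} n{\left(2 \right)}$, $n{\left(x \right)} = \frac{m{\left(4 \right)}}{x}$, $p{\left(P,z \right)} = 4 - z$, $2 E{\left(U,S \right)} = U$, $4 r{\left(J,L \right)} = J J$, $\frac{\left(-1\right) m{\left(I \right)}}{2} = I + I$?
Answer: $- \frac{43}{2} \approx -21.5$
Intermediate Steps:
$m{\left(I \right)} = - 4 I$ ($m{\left(I \right)} = - 2 \left(I + I\right) = - 2 \cdot 2 I = - 4 I$)
$r{\left(J,L \right)} = \frac{J^{2}}{4}$ ($r{\left(J,L \right)} = \frac{J J}{4} = \frac{J^{2}}{4}$)
$E{\left(U,S \right)} = \frac{U}{2}$
$n{\left(x \right)} = - \frac{16}{x}$ ($n{\left(x \right)} = \frac{\left(-4\right) 4}{x} = - \frac{16}{x}$)
$a{\left(b,R \right)} = -56$ ($a{\left(b,R \right)} = \left(4 - -3\right) \left(- \frac{16}{2}\right) = \left(4 + 3\right) \left(\left(-16\right) \frac{1}{2}\right) = 7 \left(-8\right) = -56$)
$E{\left(69,3 \right)} + a{\left(19,49 \right)} = \frac{1}{2} \cdot 69 - 56 = \frac{69}{2} - 56 = - \frac{43}{2}$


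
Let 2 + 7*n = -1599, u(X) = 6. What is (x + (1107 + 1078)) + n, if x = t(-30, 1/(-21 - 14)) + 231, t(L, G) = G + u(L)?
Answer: 76764/35 ≈ 2193.3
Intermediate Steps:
t(L, G) = 6 + G (t(L, G) = G + 6 = 6 + G)
x = 8294/35 (x = (6 + 1/(-21 - 14)) + 231 = (6 + 1/(-35)) + 231 = (6 - 1/35) + 231 = 209/35 + 231 = 8294/35 ≈ 236.97)
n = -1601/7 (n = -2/7 + (1/7)*(-1599) = -2/7 - 1599/7 = -1601/7 ≈ -228.71)
(x + (1107 + 1078)) + n = (8294/35 + (1107 + 1078)) - 1601/7 = (8294/35 + 2185) - 1601/7 = 84769/35 - 1601/7 = 76764/35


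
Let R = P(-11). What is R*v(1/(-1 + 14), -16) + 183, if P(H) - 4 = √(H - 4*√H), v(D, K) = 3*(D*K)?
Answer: 2187/13 - 48*√(-11 - 4*I*√11)/13 ≈ 161.71 + 13.873*I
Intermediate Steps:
v(D, K) = 3*D*K
P(H) = 4 + √(H - 4*√H)
R = 4 + √(-11 - 4*I*√11) ≈ 5.7655 - 3.7572*I
R*v(1/(-1 + 14), -16) + 183 = (4 + √(-11 - 4*I*√11))*(3*(-16)/(-1 + 14)) + 183 = (4 + √(-11 - 4*I*√11))*(3*(-16)/13) + 183 = (4 + √(-11 - 4*I*√11))*(3*(1/13)*(-16)) + 183 = (4 + √(-11 - 4*I*√11))*(-48/13) + 183 = (-192/13 - 48*√(-11 - 4*I*√11)/13) + 183 = 2187/13 - 48*√(-11 - 4*I*√11)/13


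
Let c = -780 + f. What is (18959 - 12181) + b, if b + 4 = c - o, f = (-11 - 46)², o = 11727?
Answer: -2484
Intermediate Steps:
f = 3249 (f = (-57)² = 3249)
c = 2469 (c = -780 + 3249 = 2469)
b = -9262 (b = -4 + (2469 - 1*11727) = -4 + (2469 - 11727) = -4 - 9258 = -9262)
(18959 - 12181) + b = (18959 - 12181) - 9262 = 6778 - 9262 = -2484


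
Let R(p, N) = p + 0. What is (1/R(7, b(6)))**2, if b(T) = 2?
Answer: 1/49 ≈ 0.020408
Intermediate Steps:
R(p, N) = p
(1/R(7, b(6)))**2 = (1/7)**2 = 1/49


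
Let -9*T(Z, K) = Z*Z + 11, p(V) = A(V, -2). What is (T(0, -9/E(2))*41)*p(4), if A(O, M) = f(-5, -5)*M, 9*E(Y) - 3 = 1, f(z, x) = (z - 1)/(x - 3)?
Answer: 451/6 ≈ 75.167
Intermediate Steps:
f(z, x) = (-1 + z)/(-3 + x)
E(Y) = 4/9 (E(Y) = 1/3 + (1/9)*1 = 1/3 + 1/9 = 4/9)
A(O, M) = 3*M/4 (A(O, M) = ((-1 - 5)/(-3 - 5))*M = (-6/(-8))*M = (-1/8*(-6))*M = 3*M/4)
p(V) = -3/2 (p(V) = (3/4)*(-2) = -3/2)
T(Z, K) = -11/9 - Z**2/9 (T(Z, K) = -(Z*Z + 11)/9 = -(Z**2 + 11)/9 = -(11 + Z**2)/9 = -11/9 - Z**2/9)
(T(0, -9/E(2))*41)*p(4) = ((-11/9 - 1/9*0**2)*41)*(-3/2) = ((-11/9 - 1/9*0)*41)*(-3/2) = ((-11/9 + 0)*41)*(-3/2) = -11/9*41*(-3/2) = -451/9*(-3/2) = 451/6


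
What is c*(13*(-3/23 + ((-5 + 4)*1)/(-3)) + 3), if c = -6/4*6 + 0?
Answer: -1167/23 ≈ -50.739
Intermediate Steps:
c = -9 (c = -6/4*6 + 0 = -1*3/2*6 + 0 = -3/2*6 + 0 = -9 + 0 = -9)
c*(13*(-3/23 + ((-5 + 4)*1)/(-3)) + 3) = -9*(13*(-3/23 + ((-5 + 4)*1)/(-3)) + 3) = -9*(13*(-3*1/23 - 1*1*(-⅓)) + 3) = -9*(13*(-3/23 - 1*(-⅓)) + 3) = -9*(13*(-3/23 + ⅓) + 3) = -9*(13*(14/69) + 3) = -9*(182/69 + 3) = -9*389/69 = -1167/23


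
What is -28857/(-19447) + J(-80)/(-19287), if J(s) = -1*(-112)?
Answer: 554386895/375074289 ≈ 1.4781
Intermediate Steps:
J(s) = 112
-28857/(-19447) + J(-80)/(-19287) = -28857/(-19447) + 112/(-19287) = -28857*(-1/19447) + 112*(-1/19287) = 28857/19447 - 112/19287 = 554386895/375074289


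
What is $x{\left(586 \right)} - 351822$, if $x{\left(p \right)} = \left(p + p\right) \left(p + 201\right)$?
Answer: $570542$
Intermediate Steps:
$x{\left(p \right)} = 2 p \left(201 + p\right)$
$x{\left(586 \right)} - 351822 = 2 \cdot 586 \left(201 + 586\right) - 351822 = 2 \cdot 586 \cdot 787 - 351822 = 922364 - 351822 = 570542$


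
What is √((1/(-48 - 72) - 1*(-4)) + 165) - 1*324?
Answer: -324 + √608370/60 ≈ -311.00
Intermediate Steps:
√((1/(-48 - 72) - 1*(-4)) + 165) - 1*324 = √((1/(-120) + 4) + 165) - 324 = √((-1/120 + 4) + 165) - 324 = √(479/120 + 165) - 324 = √(20279/120) - 324 = √608370/60 - 324 = -324 + √608370/60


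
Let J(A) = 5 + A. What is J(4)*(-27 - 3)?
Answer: -270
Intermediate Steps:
J(4)*(-27 - 3) = (5 + 4)*(-27 - 3) = 9*(-30) = -270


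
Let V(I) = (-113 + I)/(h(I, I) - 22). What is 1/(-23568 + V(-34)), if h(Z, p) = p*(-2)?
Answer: -46/1084275 ≈ -4.2425e-5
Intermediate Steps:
h(Z, p) = -2*p
V(I) = (-113 + I)/(-22 - 2*I) (V(I) = (-113 + I)/(-2*I - 22) = (-113 + I)/(-22 - 2*I))
1/(-23568 + V(-34)) = 1/(-23568 + (113 - 1*(-34))/(2*(11 - 34))) = 1/(-23568 + (1/2)*(113 + 34)/(-23)) = 1/(-23568 + (1/2)*(-1/23)*147) = 1/(-23568 - 147/46) = 1/(-1084275/46) = -46/1084275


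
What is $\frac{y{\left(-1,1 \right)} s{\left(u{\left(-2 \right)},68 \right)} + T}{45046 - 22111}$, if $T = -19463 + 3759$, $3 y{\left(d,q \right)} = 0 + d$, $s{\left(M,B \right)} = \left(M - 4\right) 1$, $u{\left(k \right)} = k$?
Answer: $- \frac{5234}{7645} \approx -0.68463$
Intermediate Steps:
$s{\left(M,B \right)} = -4 + M$ ($s{\left(M,B \right)} = \left(-4 + M\right) 1 = -4 + M$)
$y{\left(d,q \right)} = \frac{d}{3}$ ($y{\left(d,q \right)} = \frac{0 + d}{3} = \frac{d}{3}$)
$T = -15704$
$\frac{y{\left(-1,1 \right)} s{\left(u{\left(-2 \right)},68 \right)} + T}{45046 - 22111} = \frac{\frac{1}{3} \left(-1\right) \left(-4 - 2\right) - 15704}{45046 - 22111} = \frac{\left(- \frac{1}{3}\right) \left(-6\right) - 15704}{22935} = \left(2 - 15704\right) \frac{1}{22935} = \left(-15702\right) \frac{1}{22935} = - \frac{5234}{7645}$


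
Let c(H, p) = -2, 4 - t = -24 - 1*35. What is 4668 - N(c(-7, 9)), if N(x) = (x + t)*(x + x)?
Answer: 4912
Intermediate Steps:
t = 63 (t = 4 - (-24 - 1*35) = 4 - (-24 - 35) = 4 - 1*(-59) = 4 + 59 = 63)
N(x) = 2*x*(63 + x) (N(x) = (x + 63)*(x + x) = (63 + x)*(2*x) = 2*x*(63 + x))
4668 - N(c(-7, 9)) = 4668 - 2*(-2)*(63 - 2) = 4668 - 2*(-2)*61 = 4668 - 1*(-244) = 4668 + 244 = 4912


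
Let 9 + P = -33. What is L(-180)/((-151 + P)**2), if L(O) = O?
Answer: -180/37249 ≈ -0.0048323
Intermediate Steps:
P = -42 (P = -9 - 33 = -42)
L(-180)/((-151 + P)**2) = -180/(-151 - 42)**2 = -180/((-193)**2) = -180/37249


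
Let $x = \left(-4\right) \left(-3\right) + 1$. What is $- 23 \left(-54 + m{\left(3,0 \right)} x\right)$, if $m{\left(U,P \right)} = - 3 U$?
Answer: $3933$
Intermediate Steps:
$x = 13$ ($x = 12 + 1 = 13$)
$- 23 \left(-54 + m{\left(3,0 \right)} x\right) = - 23 \left(-54 + \left(-3\right) 3 \cdot 13\right) = - 23 \left(-54 - 117\right) = \left(-23\right) \left(-171\right) = 3933$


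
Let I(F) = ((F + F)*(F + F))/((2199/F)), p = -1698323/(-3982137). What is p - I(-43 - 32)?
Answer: 2241196933259/2918906421 ≈ 767.82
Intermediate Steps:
p = 1698323/3982137 (p = -1698323*(-1/3982137) = 1698323/3982137 ≈ 0.42649)
I(F) = 4*F³/2199 (I(F) = ((2*F)*(2*F))*(F/2199) = (4*F²)*(F/2199) = 4*F³/2199)
p - I(-43 - 32) = 1698323/3982137 - 4*(-43 - 32)³/2199 = 1698323/3982137 - 4*(-75)³/2199 = 1698323/3982137 - 4*(-421875)/2199 = 1698323/3982137 - 1*(-562500/733) = 1698323/3982137 + 562500/733 = 2241196933259/2918906421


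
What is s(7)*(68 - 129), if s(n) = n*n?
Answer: -2989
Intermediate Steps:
s(n) = n²
s(7)*(68 - 129) = 7²*(68 - 129) = 49*(-61) = -2989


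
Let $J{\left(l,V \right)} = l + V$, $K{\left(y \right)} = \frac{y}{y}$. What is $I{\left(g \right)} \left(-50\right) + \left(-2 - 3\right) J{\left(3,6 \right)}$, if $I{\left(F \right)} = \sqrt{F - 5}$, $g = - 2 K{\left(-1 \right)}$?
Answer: $-45 - 50 i \sqrt{7} \approx -45.0 - 132.29 i$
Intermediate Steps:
$K{\left(y \right)} = 1$
$J{\left(l,V \right)} = V + l$
$g = -2$ ($g = \left(-2\right) 1 = -2$)
$I{\left(F \right)} = \sqrt{-5 + F}$
$I{\left(g \right)} \left(-50\right) + \left(-2 - 3\right) J{\left(3,6 \right)} = \sqrt{-5 - 2} \left(-50\right) + \left(-2 - 3\right) \left(6 + 3\right) = \sqrt{-7} \left(-50\right) - 45 = i \sqrt{7} \left(-50\right) - 45 = - 50 i \sqrt{7} - 45 = -45 - 50 i \sqrt{7}$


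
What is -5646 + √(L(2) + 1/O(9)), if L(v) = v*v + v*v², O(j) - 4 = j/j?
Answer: -5646 + √305/5 ≈ -5642.5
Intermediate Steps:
O(j) = 5 (O(j) = 4 + j/j = 4 + 1 = 5)
L(v) = v² + v³
-5646 + √(L(2) + 1/O(9)) = -5646 + √(2²*(1 + 2) + 1/5) = -5646 + √(4*3 + ⅕) = -5646 + √(12 + ⅕) = -5646 + √(61/5) = -5646 + √305/5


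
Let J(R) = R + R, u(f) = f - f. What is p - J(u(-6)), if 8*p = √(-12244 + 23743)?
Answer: √11499/8 ≈ 13.404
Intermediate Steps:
u(f) = 0
J(R) = 2*R
p = √11499/8 (p = √(-12244 + 23743)/8 = √11499/8 ≈ 13.404)
p - J(u(-6)) = √11499/8 - 2*0 = √11499/8 - 1*0 = √11499/8 + 0 = √11499/8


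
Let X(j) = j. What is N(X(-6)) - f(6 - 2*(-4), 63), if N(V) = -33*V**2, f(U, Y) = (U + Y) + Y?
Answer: -1328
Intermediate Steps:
f(U, Y) = U + 2*Y
N(X(-6)) - f(6 - 2*(-4), 63) = -33*(-6)**2 - ((6 - 2*(-4)) + 2*63) = -33*36 - ((6 + 8) + 126) = -1188 - (14 + 126) = -1188 - 1*140 = -1188 - 140 = -1328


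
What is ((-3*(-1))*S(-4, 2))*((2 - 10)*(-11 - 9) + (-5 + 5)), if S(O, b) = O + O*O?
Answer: 5760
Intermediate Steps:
S(O, b) = O + O²
((-3*(-1))*S(-4, 2))*((2 - 10)*(-11 - 9) + (-5 + 5)) = ((-3*(-1))*(-4*(1 - 4)))*((2 - 10)*(-11 - 9) + (-5 + 5)) = (3*(-4*(-3)))*(-8*(-20) + 0) = (3*12)*(160 + 0) = 36*160 = 5760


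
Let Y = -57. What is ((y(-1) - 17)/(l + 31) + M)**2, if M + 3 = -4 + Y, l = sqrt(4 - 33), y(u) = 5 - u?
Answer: (-3861241*I + 255360*sqrt(29))/(2*(-466*I + 31*sqrt(29))) ≈ 4140.2 - 7.7001*I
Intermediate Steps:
l = I*sqrt(29) (l = sqrt(-29) = I*sqrt(29) ≈ 5.3852*I)
M = -64 (M = -3 + (-4 - 57) = -3 - 61 = -64)
((y(-1) - 17)/(l + 31) + M)**2 = (((5 - 1*(-1)) - 17)/(I*sqrt(29) + 31) - 64)**2 = (((5 + 1) - 17)/(31 + I*sqrt(29)) - 64)**2 = ((6 - 17)/(31 + I*sqrt(29)) - 64)**2 = (-11/(31 + I*sqrt(29)) - 64)**2 = (-64 - 11/(31 + I*sqrt(29)))**2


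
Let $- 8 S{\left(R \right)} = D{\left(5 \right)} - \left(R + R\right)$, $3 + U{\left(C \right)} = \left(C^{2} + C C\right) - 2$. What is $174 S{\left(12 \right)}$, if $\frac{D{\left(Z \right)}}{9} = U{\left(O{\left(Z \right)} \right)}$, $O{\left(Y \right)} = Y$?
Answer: $- \frac{33147}{4} \approx -8286.8$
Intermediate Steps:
$U{\left(C \right)} = -5 + 2 C^{2}$ ($U{\left(C \right)} = -3 - \left(2 - C^{2} - C C\right) = -3 + \left(\left(C^{2} + C^{2}\right) - 2\right) = -3 + \left(2 C^{2} - 2\right) = -3 + \left(-2 + 2 C^{2}\right) = -5 + 2 C^{2}$)
$D{\left(Z \right)} = -45 + 18 Z^{2}$ ($D{\left(Z \right)} = 9 \left(-5 + 2 Z^{2}\right) = -45 + 18 Z^{2}$)
$S{\left(R \right)} = - \frac{405}{8} + \frac{R}{4}$ ($S{\left(R \right)} = - \frac{\left(-45 + 18 \cdot 5^{2}\right) - \left(R + R\right)}{8} = - \frac{\left(-45 + 18 \cdot 25\right) - 2 R}{8} = - \frac{\left(-45 + 450\right) - 2 R}{8} = - \frac{405 - 2 R}{8} = - \frac{405}{8} + \frac{R}{4}$)
$174 S{\left(12 \right)} = 174 \left(- \frac{405}{8} + \frac{1}{4} \cdot 12\right) = 174 \left(- \frac{405}{8} + 3\right) = 174 \left(- \frac{381}{8}\right) = - \frac{33147}{4}$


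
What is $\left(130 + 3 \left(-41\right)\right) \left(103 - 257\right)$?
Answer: $-1078$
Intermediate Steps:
$\left(130 + 3 \left(-41\right)\right) \left(103 - 257\right) = \left(130 - 123\right) \left(-154\right) = 7 \left(-154\right) = -1078$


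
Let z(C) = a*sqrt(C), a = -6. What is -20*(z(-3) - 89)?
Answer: 1780 + 120*I*sqrt(3) ≈ 1780.0 + 207.85*I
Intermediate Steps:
z(C) = -6*sqrt(C)
-20*(z(-3) - 89) = -20*(-6*I*sqrt(3) - 89) = -20*(-89 - 6*I*sqrt(3)) = 1780 + 120*I*sqrt(3)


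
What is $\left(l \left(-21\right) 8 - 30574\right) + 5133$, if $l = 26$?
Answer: $-29809$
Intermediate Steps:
$\left(l \left(-21\right) 8 - 30574\right) + 5133 = \left(26 \left(-21\right) 8 - 30574\right) + 5133 = \left(\left(-546\right) 8 - 30574\right) + 5133 = \left(-4368 - 30574\right) + 5133 = -34942 + 5133 = -29809$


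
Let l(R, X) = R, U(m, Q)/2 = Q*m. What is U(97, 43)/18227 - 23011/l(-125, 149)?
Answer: 420464247/2278375 ≈ 184.55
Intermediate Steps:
U(m, Q) = 2*Q*m (U(m, Q) = 2*(Q*m) = 2*Q*m)
U(97, 43)/18227 - 23011/l(-125, 149) = (2*43*97)/18227 - 23011/(-125) = 8342*(1/18227) - 23011*(-1/125) = 8342/18227 + 23011/125 = 420464247/2278375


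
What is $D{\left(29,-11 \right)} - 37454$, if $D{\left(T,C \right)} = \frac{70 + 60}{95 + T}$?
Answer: $- \frac{2322083}{62} \approx -37453.0$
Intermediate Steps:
$D{\left(T,C \right)} = \frac{130}{95 + T}$
$D{\left(29,-11 \right)} - 37454 = \frac{130}{95 + 29} - 37454 = \frac{130}{124} - 37454 = 130 \cdot \frac{1}{124} - 37454 = \frac{65}{62} - 37454 = - \frac{2322083}{62}$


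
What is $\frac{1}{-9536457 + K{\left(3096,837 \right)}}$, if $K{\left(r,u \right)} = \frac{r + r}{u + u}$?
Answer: $- \frac{93}{886890157} \approx -1.0486 \cdot 10^{-7}$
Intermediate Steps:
$K{\left(r,u \right)} = \frac{r}{u}$ ($K{\left(r,u \right)} = \frac{2 r}{2 u} = 2 r \frac{1}{2 u} = \frac{r}{u}$)
$\frac{1}{-9536457 + K{\left(3096,837 \right)}} = \frac{1}{-9536457 + \frac{3096}{837}} = \frac{1}{-9536457 + 3096 \cdot \frac{1}{837}} = \frac{1}{-9536457 + \frac{344}{93}} = \frac{1}{- \frac{886890157}{93}} = - \frac{93}{886890157}$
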